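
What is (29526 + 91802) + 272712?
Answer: 394040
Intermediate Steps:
(29526 + 91802) + 272712 = 121328 + 272712 = 394040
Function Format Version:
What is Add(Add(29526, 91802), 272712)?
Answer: 394040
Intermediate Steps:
Add(Add(29526, 91802), 272712) = Add(121328, 272712) = 394040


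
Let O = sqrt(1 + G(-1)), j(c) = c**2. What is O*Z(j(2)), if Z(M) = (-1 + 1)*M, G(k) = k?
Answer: 0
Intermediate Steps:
O = 0 (O = sqrt(1 - 1) = sqrt(0) = 0)
Z(M) = 0 (Z(M) = 0*M = 0)
O*Z(j(2)) = 0*0 = 0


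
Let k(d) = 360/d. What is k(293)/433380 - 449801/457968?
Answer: -951928650731/969215539152 ≈ -0.98216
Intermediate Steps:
k(293)/433380 - 449801/457968 = (360/293)/433380 - 449801/457968 = (360*(1/293))*(1/433380) - 449801*1/457968 = (360/293)*(1/433380) - 449801/457968 = 6/2116339 - 449801/457968 = -951928650731/969215539152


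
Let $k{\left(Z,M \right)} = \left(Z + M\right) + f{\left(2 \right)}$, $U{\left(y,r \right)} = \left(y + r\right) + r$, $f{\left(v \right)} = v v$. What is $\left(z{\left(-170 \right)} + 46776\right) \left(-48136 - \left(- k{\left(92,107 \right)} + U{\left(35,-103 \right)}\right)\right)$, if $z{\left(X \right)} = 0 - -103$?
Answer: $-2239034798$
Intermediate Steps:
$f{\left(v \right)} = v^{2}$
$U{\left(y,r \right)} = y + 2 r$ ($U{\left(y,r \right)} = \left(r + y\right) + r = y + 2 r$)
$z{\left(X \right)} = 103$ ($z{\left(X \right)} = 0 + 103 = 103$)
$k{\left(Z,M \right)} = 4 + M + Z$ ($k{\left(Z,M \right)} = \left(Z + M\right) + 2^{2} = \left(M + Z\right) + 4 = 4 + M + Z$)
$\left(z{\left(-170 \right)} + 46776\right) \left(-48136 - \left(- k{\left(92,107 \right)} + U{\left(35,-103 \right)}\right)\right) = \left(103 + 46776\right) \left(-48136 + \left(\left(4 + 107 + 92\right) - \left(35 + 2 \left(-103\right)\right)\right)\right) = 46879 \left(-48136 + \left(203 - \left(35 - 206\right)\right)\right) = 46879 \left(-48136 + \left(203 - -171\right)\right) = 46879 \left(-48136 + \left(203 + 171\right)\right) = 46879 \left(-48136 + 374\right) = 46879 \left(-47762\right) = -2239034798$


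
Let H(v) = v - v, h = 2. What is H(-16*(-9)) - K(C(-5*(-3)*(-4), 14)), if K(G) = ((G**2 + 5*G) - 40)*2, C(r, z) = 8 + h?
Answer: -220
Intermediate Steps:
C(r, z) = 10 (C(r, z) = 8 + 2 = 10)
H(v) = 0
K(G) = -80 + 2*G**2 + 10*G (K(G) = (-40 + G**2 + 5*G)*2 = -80 + 2*G**2 + 10*G)
H(-16*(-9)) - K(C(-5*(-3)*(-4), 14)) = 0 - (-80 + 2*10**2 + 10*10) = 0 - (-80 + 2*100 + 100) = 0 - (-80 + 200 + 100) = 0 - 1*220 = 0 - 220 = -220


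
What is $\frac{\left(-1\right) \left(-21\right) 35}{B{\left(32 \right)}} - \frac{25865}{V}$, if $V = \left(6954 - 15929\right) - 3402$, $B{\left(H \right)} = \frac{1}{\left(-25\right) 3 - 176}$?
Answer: $- \frac{2283344980}{12377} \approx -1.8448 \cdot 10^{5}$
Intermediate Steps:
$B{\left(H \right)} = - \frac{1}{251}$ ($B{\left(H \right)} = \frac{1}{-75 - 176} = \frac{1}{-251} = - \frac{1}{251}$)
$V = -12377$ ($V = -8975 - 3402 = -12377$)
$\frac{\left(-1\right) \left(-21\right) 35}{B{\left(32 \right)}} - \frac{25865}{V} = \frac{\left(-1\right) \left(-21\right) 35}{- \frac{1}{251}} - \frac{25865}{-12377} = 21 \cdot 35 \left(-251\right) - - \frac{25865}{12377} = 735 \left(-251\right) + \frac{25865}{12377} = -184485 + \frac{25865}{12377} = - \frac{2283344980}{12377}$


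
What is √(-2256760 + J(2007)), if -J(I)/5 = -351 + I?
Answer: 4*I*√141565 ≈ 1505.0*I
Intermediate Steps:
J(I) = 1755 - 5*I (J(I) = -5*(-351 + I) = 1755 - 5*I)
√(-2256760 + J(2007)) = √(-2256760 + (1755 - 5*2007)) = √(-2256760 + (1755 - 10035)) = √(-2256760 - 8280) = √(-2265040) = 4*I*√141565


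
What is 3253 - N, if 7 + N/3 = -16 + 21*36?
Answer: 1054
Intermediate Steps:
N = 2199 (N = -21 + 3*(-16 + 21*36) = -21 + 3*(-16 + 756) = -21 + 3*740 = -21 + 2220 = 2199)
3253 - N = 3253 - 1*2199 = 3253 - 2199 = 1054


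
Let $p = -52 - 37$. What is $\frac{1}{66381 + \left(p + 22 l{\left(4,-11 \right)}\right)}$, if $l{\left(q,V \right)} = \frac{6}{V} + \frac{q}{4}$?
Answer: $\frac{1}{66302} \approx 1.5083 \cdot 10^{-5}$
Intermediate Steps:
$p = -89$ ($p = -52 - 37 = -89$)
$l{\left(q,V \right)} = \frac{6}{V} + \frac{q}{4}$ ($l{\left(q,V \right)} = \frac{6}{V} + q \frac{1}{4} = \frac{6}{V} + \frac{q}{4}$)
$\frac{1}{66381 + \left(p + 22 l{\left(4,-11 \right)}\right)} = \frac{1}{66381 - \left(89 - 22 \left(\frac{6}{-11} + \frac{1}{4} \cdot 4\right)\right)} = \frac{1}{66381 - \left(89 - 22 \left(6 \left(- \frac{1}{11}\right) + 1\right)\right)} = \frac{1}{66381 - \left(89 - 22 \left(- \frac{6}{11} + 1\right)\right)} = \frac{1}{66381 + \left(-89 + 22 \cdot \frac{5}{11}\right)} = \frac{1}{66381 + \left(-89 + 10\right)} = \frac{1}{66381 - 79} = \frac{1}{66302}$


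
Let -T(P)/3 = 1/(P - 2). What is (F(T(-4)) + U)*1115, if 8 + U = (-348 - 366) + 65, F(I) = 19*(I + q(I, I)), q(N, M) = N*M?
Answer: -2866665/4 ≈ -7.1667e+5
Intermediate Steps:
T(P) = -3/(-2 + P) (T(P) = -3/(P - 2) = -3/(-2 + P))
q(N, M) = M*N
F(I) = 19*I + 19*I² (F(I) = 19*(I + I*I) = 19*(I + I²) = 19*I + 19*I²)
U = -657 (U = -8 + ((-348 - 366) + 65) = -8 + (-714 + 65) = -8 - 649 = -657)
(F(T(-4)) + U)*1115 = (19*(-3/(-2 - 4))*(1 - 3/(-2 - 4)) - 657)*1115 = (19*(-3/(-6))*(1 - 3/(-6)) - 657)*1115 = (19*(-3*(-⅙))*(1 - 3*(-⅙)) - 657)*1115 = (19*(½)*(1 + ½) - 657)*1115 = (19*(½)*(3/2) - 657)*1115 = (57/4 - 657)*1115 = -2571/4*1115 = -2866665/4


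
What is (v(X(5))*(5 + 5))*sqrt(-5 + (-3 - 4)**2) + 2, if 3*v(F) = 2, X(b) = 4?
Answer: 2 + 40*sqrt(11)/3 ≈ 46.222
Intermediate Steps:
v(F) = 2/3 (v(F) = (1/3)*2 = 2/3)
(v(X(5))*(5 + 5))*sqrt(-5 + (-3 - 4)**2) + 2 = (2*(5 + 5)/3)*sqrt(-5 + (-3 - 4)**2) + 2 = ((2/3)*10)*sqrt(-5 + (-7)**2) + 2 = 20*sqrt(-5 + 49)/3 + 2 = 20*sqrt(44)/3 + 2 = 20*(2*sqrt(11))/3 + 2 = 40*sqrt(11)/3 + 2 = 2 + 40*sqrt(11)/3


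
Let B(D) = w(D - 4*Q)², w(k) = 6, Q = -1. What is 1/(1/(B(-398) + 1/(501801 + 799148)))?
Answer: 46834165/1300949 ≈ 36.000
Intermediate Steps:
B(D) = 36 (B(D) = 6² = 36)
1/(1/(B(-398) + 1/(501801 + 799148))) = 1/(1/(36 + 1/(501801 + 799148))) = 1/(1/(36 + 1/1300949)) = 1/(1/(46834165/1300949)) = 1/(1300949/46834165) = 46834165/1300949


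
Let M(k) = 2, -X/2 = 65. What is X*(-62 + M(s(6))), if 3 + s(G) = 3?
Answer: 7800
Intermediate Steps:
X = -130 (X = -2*65 = -130)
s(G) = 0 (s(G) = -3 + 3 = 0)
X*(-62 + M(s(6))) = -130*(-62 + 2) = -130*(-60) = 7800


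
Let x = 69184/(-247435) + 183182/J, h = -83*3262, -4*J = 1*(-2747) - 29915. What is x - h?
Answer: 1094136469677246/4040860985 ≈ 2.7077e+5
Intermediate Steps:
J = 16331/2 (J = -(1*(-2747) - 29915)/4 = -(-2747 - 29915)/4 = -1/4*(-32662) = 16331/2 ≈ 8165.5)
h = -270746
x = 89521432436/4040860985 (x = 69184/(-247435) + 183182/(16331/2) = 69184*(-1/247435) + 183182*(2/16331) = -69184/247435 + 366364/16331 = 89521432436/4040860985 ≈ 22.154)
x - h = 89521432436/4040860985 - 1*(-270746) = 89521432436/4040860985 + 270746 = 1094136469677246/4040860985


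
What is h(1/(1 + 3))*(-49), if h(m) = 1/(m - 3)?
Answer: 196/11 ≈ 17.818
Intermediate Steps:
h(m) = 1/(-3 + m)
h(1/(1 + 3))*(-49) = -49/(-3 + 1/(1 + 3)) = -49/(-3 + 1/4) = -49/(-3 + ¼) = -49/(-11/4) = -4/11*(-49) = 196/11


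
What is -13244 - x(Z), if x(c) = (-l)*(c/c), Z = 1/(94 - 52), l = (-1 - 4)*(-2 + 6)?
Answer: -13264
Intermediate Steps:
l = -20 (l = -5*4 = -20)
Z = 1/42 ≈ 0.023810
x(c) = 20 (x(c) = (-1*(-20))*(c/c) = 20*1 = 20)
-13244 - x(Z) = -13244 - 1*20 = -13244 - 20 = -13264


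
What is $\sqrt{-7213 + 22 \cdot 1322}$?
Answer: $\sqrt{21871} \approx 147.89$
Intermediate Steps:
$\sqrt{-7213 + 22 \cdot 1322} = \sqrt{-7213 + 29084} = \sqrt{21871}$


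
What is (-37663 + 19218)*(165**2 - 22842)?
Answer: -80844435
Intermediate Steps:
(-37663 + 19218)*(165**2 - 22842) = -18445*(27225 - 22842) = -18445*4383 = -80844435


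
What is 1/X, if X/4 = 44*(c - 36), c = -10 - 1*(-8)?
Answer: -1/6688 ≈ -0.00014952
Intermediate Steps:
c = -2 (c = -10 + 8 = -2)
X = -6688 (X = 4*(44*(-2 - 36)) = 4*(44*(-38)) = 4*(-1672) = -6688)
1/X = 1/(-6688) = -1/6688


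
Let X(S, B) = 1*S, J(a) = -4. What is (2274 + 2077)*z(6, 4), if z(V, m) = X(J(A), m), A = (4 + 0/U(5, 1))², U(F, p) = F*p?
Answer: -17404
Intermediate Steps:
A = 16 (A = (4 + 0/((5*1)))² = (4 + 0/5)² = (4 + 0*(⅕))² = (4 + 0)² = 4² = 16)
X(S, B) = S
z(V, m) = -4
(2274 + 2077)*z(6, 4) = (2274 + 2077)*(-4) = 4351*(-4) = -17404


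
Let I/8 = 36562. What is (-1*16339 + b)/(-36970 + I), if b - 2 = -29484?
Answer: -45821/255526 ≈ -0.17932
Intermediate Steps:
b = -29482 (b = 2 - 29484 = -29482)
I = 292496 (I = 8*36562 = 292496)
(-1*16339 + b)/(-36970 + I) = (-1*16339 - 29482)/(-36970 + 292496) = (-16339 - 29482)/255526 = -45821*1/255526 = -45821/255526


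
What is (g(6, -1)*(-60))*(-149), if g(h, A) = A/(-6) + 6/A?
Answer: -52150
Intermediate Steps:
g(h, A) = 6/A - A/6 (g(h, A) = A*(-⅙) + 6/A = -A/6 + 6/A = 6/A - A/6)
(g(6, -1)*(-60))*(-149) = ((6/(-1) - ⅙*(-1))*(-60))*(-149) = ((6*(-1) + ⅙)*(-60))*(-149) = ((-6 + ⅙)*(-60))*(-149) = -35/6*(-60)*(-149) = 350*(-149) = -52150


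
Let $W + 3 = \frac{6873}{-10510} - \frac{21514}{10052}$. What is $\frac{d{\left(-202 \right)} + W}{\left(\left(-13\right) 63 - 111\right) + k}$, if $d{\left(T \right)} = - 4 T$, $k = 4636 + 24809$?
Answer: $\frac{10593781133}{376563814725} \approx 0.028133$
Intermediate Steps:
$W = - \frac{76517387}{13205815}$ ($W = -3 + \left(\frac{6873}{-10510} - \frac{21514}{10052}\right) = -3 + \left(6873 \left(- \frac{1}{10510}\right) - \frac{10757}{5026}\right) = -3 - \frac{36899942}{13205815} = - \frac{76517387}{13205815} \approx -5.7942$)
$k = 29445$
$\frac{d{\left(-202 \right)} + W}{\left(\left(-13\right) 63 - 111\right) + k} = \frac{\left(-4\right) \left(-202\right) - \frac{76517387}{13205815}}{\left(\left(-13\right) 63 - 111\right) + 29445} = \frac{808 - \frac{76517387}{13205815}}{\left(-819 - 111\right) + 29445} = \frac{10593781133}{13205815 \left(-930 + 29445\right)} = \frac{10593781133}{13205815 \cdot 28515} = \frac{10593781133}{13205815} \cdot \frac{1}{28515} = \frac{10593781133}{376563814725}$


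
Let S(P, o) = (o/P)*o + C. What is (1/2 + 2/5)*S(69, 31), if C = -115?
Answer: -10461/115 ≈ -90.965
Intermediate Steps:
S(P, o) = -115 + o**2/P (S(P, o) = (o/P)*o - 115 = o**2/P - 115 = -115 + o**2/P)
(1/2 + 2/5)*S(69, 31) = (1/2 + 2/5)*(-115 + 31**2/69) = (1*(1/2) + 2*(1/5))*(-115 + (1/69)*961) = (1/2 + 2/5)*(-115 + 961/69) = (9/10)*(-6974/69) = -10461/115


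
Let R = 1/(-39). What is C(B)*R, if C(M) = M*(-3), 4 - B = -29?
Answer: 33/13 ≈ 2.5385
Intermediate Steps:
B = 33 (B = 4 - 1*(-29) = 4 + 29 = 33)
R = -1/39 ≈ -0.025641
C(M) = -3*M
C(B)*R = -3*33*(-1/39) = -99*(-1/39) = 33/13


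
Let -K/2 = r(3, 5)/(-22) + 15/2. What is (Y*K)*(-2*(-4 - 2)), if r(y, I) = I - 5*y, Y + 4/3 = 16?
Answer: -2800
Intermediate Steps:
Y = 44/3 (Y = -4/3 + 16 = 44/3 ≈ 14.667)
K = -175/11 (K = -2*((5 - 5*3)/(-22) + 15/2) = -2*((5 - 15)*(-1/22) + 15*(1/2)) = -2*(-10*(-1/22) + 15/2) = -2*(5/11 + 15/2) = -2*175/22 = -175/11 ≈ -15.909)
(Y*K)*(-2*(-4 - 2)) = ((44/3)*(-175/11))*(-2*(-4 - 2)) = -(-1400)*(-6)/3 = -700/3*12 = -2800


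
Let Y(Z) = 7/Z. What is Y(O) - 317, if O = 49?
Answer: -2218/7 ≈ -316.86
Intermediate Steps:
Y(O) - 317 = 7/49 - 317 = 7*(1/49) - 317 = 1/7 - 317 = -2218/7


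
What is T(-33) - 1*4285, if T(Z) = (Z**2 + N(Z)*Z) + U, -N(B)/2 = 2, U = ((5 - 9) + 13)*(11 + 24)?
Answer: -2749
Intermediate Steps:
U = 315 (U = (-4 + 13)*35 = 9*35 = 315)
N(B) = -4 (N(B) = -2*2 = -4)
T(Z) = 315 + Z**2 - 4*Z (T(Z) = (Z**2 - 4*Z) + 315 = 315 + Z**2 - 4*Z)
T(-33) - 1*4285 = (315 + (-33)**2 - 4*(-33)) - 1*4285 = (315 + 1089 + 132) - 4285 = 1536 - 4285 = -2749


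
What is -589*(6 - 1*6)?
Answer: 0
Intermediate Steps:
-589*(6 - 1*6) = -589*(6 - 6) = -589*0 = -1*0 = 0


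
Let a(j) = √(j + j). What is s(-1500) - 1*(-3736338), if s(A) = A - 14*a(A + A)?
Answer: 3734838 - 280*I*√15 ≈ 3.7348e+6 - 1084.4*I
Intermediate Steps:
a(j) = √2*√j (a(j) = √(2*j) = √2*√j)
s(A) = A - 28*√A (s(A) = A - 14*√2*√(A + A) = A - 14*√2*√(2*A) = A - 14*√2*√2*√A = A - 28*√A)
s(-1500) - 1*(-3736338) = (-1500 - 280*I*√15) - 1*(-3736338) = (-1500 - 280*I*√15) + 3736338 = 3734838 - 280*I*√15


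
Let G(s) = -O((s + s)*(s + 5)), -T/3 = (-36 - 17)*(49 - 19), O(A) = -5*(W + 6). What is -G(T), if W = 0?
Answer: -30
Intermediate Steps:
O(A) = -30 (O(A) = -5*(0 + 6) = -5*6 = -30)
T = 4770 (T = -3*(-36 - 17)*(49 - 19) = -(-159)*30 = -3*(-1590) = 4770)
G(s) = 30 (G(s) = -1*(-30) = 30)
-G(T) = -1*30 = -30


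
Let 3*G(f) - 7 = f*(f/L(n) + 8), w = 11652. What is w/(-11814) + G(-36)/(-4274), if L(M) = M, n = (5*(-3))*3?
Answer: -121451639/126232590 ≈ -0.96213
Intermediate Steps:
n = -45 (n = -15*3 = -45)
G(f) = 7/3 + f*(8 - f/45)/3 (G(f) = 7/3 + (f*(f/(-45) + 8))/3 = 7/3 + (f*(f*(-1/45) + 8))/3 = 7/3 + (f*(-f/45 + 8))/3 = 7/3 + (f*(8 - f/45))/3 = 7/3 + f*(8 - f/45)/3)
w/(-11814) + G(-36)/(-4274) = 11652/(-11814) + (7/3 - 1/135*(-36)² + (8/3)*(-36))/(-4274) = 11652*(-1/11814) + (7/3 - 1/135*1296 - 96)*(-1/4274) = -1942/1969 + (7/3 - 48/5 - 96)*(-1/4274) = -1942/1969 - 1549/15*(-1/4274) = -1942/1969 + 1549/64110 = -121451639/126232590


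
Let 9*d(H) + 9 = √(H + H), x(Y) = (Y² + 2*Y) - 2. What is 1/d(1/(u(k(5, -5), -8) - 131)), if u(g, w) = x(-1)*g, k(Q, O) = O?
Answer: -4698/4699 - 9*I*√58/4699 ≈ -0.99979 - 0.014586*I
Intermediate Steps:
x(Y) = -2 + Y² + 2*Y
u(g, w) = -3*g (u(g, w) = (-2 + (-1)² + 2*(-1))*g = (-2 + 1 - 2)*g = -3*g)
d(H) = -1 + √2*√H/9 (d(H) = -1 + √(H + H)/9 = -1 + √(2*H)/9 = -1 + (√2*√H)/9 = -1 + √2*√H/9)
1/d(1/(u(k(5, -5), -8) - 131)) = 1/(-1 + √2*√(1/(-3*(-5) - 131))/9) = 1/(-1 + √2*√(1/(15 - 131))/9) = 1/(-1 + √2*√(1/(-116))/9) = 1/(-1 + √2*√(-1/116)/9) = 1/(-1 + √2*(I*√29/58)/9) = 1/(-1 + I*√58/522)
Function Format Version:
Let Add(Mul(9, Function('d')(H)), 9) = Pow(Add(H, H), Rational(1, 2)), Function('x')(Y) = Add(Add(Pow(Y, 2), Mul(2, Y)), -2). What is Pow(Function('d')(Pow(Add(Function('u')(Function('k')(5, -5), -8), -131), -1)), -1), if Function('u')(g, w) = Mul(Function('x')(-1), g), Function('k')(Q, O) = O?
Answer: Add(Rational(-4698, 4699), Mul(Rational(-9, 4699), I, Pow(58, Rational(1, 2)))) ≈ Add(-0.99979, Mul(-0.014586, I))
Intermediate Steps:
Function('x')(Y) = Add(-2, Pow(Y, 2), Mul(2, Y))
Function('u')(g, w) = Mul(-3, g) (Function('u')(g, w) = Mul(Add(-2, Pow(-1, 2), Mul(2, -1)), g) = Mul(Add(-2, 1, -2), g) = Mul(-3, g))
Function('d')(H) = Add(-1, Mul(Rational(1, 9), Pow(2, Rational(1, 2)), Pow(H, Rational(1, 2)))) (Function('d')(H) = Add(-1, Mul(Rational(1, 9), Pow(Add(H, H), Rational(1, 2)))) = Add(-1, Mul(Rational(1, 9), Pow(Mul(2, H), Rational(1, 2)))) = Add(-1, Mul(Rational(1, 9), Mul(Pow(2, Rational(1, 2)), Pow(H, Rational(1, 2))))) = Add(-1, Mul(Rational(1, 9), Pow(2, Rational(1, 2)), Pow(H, Rational(1, 2)))))
Pow(Function('d')(Pow(Add(Function('u')(Function('k')(5, -5), -8), -131), -1)), -1) = Pow(Add(-1, Mul(Rational(1, 9), Pow(2, Rational(1, 2)), Pow(Pow(Add(Mul(-3, -5), -131), -1), Rational(1, 2)))), -1) = Pow(Add(-1, Mul(Rational(1, 9), Pow(2, Rational(1, 2)), Pow(Pow(Add(15, -131), -1), Rational(1, 2)))), -1) = Pow(Add(-1, Mul(Rational(1, 9), Pow(2, Rational(1, 2)), Pow(Pow(-116, -1), Rational(1, 2)))), -1) = Pow(Add(-1, Mul(Rational(1, 9), Pow(2, Rational(1, 2)), Pow(Rational(-1, 116), Rational(1, 2)))), -1) = Pow(Add(-1, Mul(Rational(1, 9), Pow(2, Rational(1, 2)), Mul(Rational(1, 58), I, Pow(29, Rational(1, 2))))), -1) = Pow(Add(-1, Mul(Rational(1, 522), I, Pow(58, Rational(1, 2)))), -1)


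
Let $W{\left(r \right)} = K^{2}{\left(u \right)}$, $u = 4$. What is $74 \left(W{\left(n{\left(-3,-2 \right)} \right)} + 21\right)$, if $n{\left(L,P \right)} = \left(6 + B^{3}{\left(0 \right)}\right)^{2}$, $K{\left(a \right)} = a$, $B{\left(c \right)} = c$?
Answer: $2738$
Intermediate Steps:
$n{\left(L,P \right)} = 36$ ($n{\left(L,P \right)} = \left(6 + 0^{3}\right)^{2} = \left(6 + 0\right)^{2} = 6^{2} = 36$)
$W{\left(r \right)} = 16$ ($W{\left(r \right)} = 4^{2} = 16$)
$74 \left(W{\left(n{\left(-3,-2 \right)} \right)} + 21\right) = 74 \left(16 + 21\right) = 74 \cdot 37 = 2738$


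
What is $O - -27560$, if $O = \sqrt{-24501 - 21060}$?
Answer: $27560 + i \sqrt{45561} \approx 27560.0 + 213.45 i$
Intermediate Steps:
$O = i \sqrt{45561}$ ($O = \sqrt{-45561} = i \sqrt{45561} \approx 213.45 i$)
$O - -27560 = i \sqrt{45561} - -27560 = i \sqrt{45561} + 27560 = 27560 + i \sqrt{45561}$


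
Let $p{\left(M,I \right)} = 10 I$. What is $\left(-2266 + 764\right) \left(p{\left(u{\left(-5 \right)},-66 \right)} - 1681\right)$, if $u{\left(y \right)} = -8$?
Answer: $3516182$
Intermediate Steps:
$\left(-2266 + 764\right) \left(p{\left(u{\left(-5 \right)},-66 \right)} - 1681\right) = \left(-2266 + 764\right) \left(10 \left(-66\right) - 1681\right) = - 1502 \left(-660 - 1681\right) = \left(-1502\right) \left(-2341\right) = 3516182$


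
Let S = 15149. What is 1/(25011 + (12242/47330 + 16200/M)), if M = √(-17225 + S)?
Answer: 605807543524655/15155071140628833152 + 378021751875*I*√519/15155071140628833152 ≈ 3.9974e-5 + 5.6825e-7*I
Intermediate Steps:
M = 2*I*√519 (M = √(-17225 + 15149) = √(-2076) = 2*I*√519 ≈ 45.563*I)
1/(25011 + (12242/47330 + 16200/M)) = 1/(25011 + (12242/47330 + 16200/((2*I*√519)))) = 1/(25011 + (12242*(1/47330) + 16200*(-I*√519/1038))) = 1/(25011 + (6121/23665 - 2700*I*√519/173)) = 1/(591891436/23665 - 2700*I*√519/173)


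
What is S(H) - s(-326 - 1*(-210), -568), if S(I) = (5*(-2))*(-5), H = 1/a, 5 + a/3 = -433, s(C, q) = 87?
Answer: -37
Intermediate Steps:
a = -1314 (a = -15 + 3*(-433) = -15 - 1299 = -1314)
H = -1/1314 (H = 1/(-1314) = -1/1314 ≈ -0.00076103)
S(I) = 50 (S(I) = -10*(-5) = 50)
S(H) - s(-326 - 1*(-210), -568) = 50 - 1*87 = 50 - 87 = -37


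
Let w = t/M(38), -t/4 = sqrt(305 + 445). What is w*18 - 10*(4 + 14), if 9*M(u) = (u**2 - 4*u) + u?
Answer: -180 - 324*sqrt(30)/133 ≈ -193.34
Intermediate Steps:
M(u) = -u/3 + u**2/9 (M(u) = ((u**2 - 4*u) + u)/9 = (u**2 - 3*u)/9 = -u/3 + u**2/9)
t = -20*sqrt(30) (t = -4*sqrt(305 + 445) = -20*sqrt(30) ≈ -109.54)
w = -18*sqrt(30)/133 (w = (-20*sqrt(30))/(((1/9)*38*(-3 + 38))) = (-20*sqrt(30))/(((1/9)*38*35)) = (-20*sqrt(30))/(1330/9) = -20*sqrt(30)*(9/1330) = -18*sqrt(30)/133 ≈ -0.74128)
w*18 - 10*(4 + 14) = -18*sqrt(30)/133*18 - 10*(4 + 14) = -324*sqrt(30)/133 - 10*18 = -324*sqrt(30)/133 - 180 = -180 - 324*sqrt(30)/133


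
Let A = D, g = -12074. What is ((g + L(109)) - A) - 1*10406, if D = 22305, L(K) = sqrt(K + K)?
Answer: -44785 + sqrt(218) ≈ -44770.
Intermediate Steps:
L(K) = sqrt(2)*sqrt(K) (L(K) = sqrt(2*K) = sqrt(2)*sqrt(K))
A = 22305
((g + L(109)) - A) - 1*10406 = ((-12074 + sqrt(2)*sqrt(109)) - 1*22305) - 1*10406 = ((-12074 + sqrt(218)) - 22305) - 10406 = (-34379 + sqrt(218)) - 10406 = -44785 + sqrt(218)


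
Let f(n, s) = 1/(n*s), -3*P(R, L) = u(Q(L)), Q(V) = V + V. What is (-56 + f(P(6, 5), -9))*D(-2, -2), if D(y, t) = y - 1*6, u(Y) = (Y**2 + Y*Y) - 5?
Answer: 262072/585 ≈ 447.99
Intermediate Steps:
Q(V) = 2*V
u(Y) = -5 + 2*Y**2 (u(Y) = (Y**2 + Y**2) - 5 = 2*Y**2 - 5 = -5 + 2*Y**2)
P(R, L) = 5/3 - 8*L**2/3 (P(R, L) = -(-5 + 2*(2*L)**2)/3 = -(-5 + 2*(4*L**2))/3 = -(-5 + 8*L**2)/3 = 5/3 - 8*L**2/3)
D(y, t) = -6 + y (D(y, t) = y - 6 = -6 + y)
f(n, s) = 1/(n*s)
(-56 + f(P(6, 5), -9))*D(-2, -2) = (-56 + 1/((5/3 - 8/3*5**2)*(-9)))*(-6 - 2) = (-56 - 1/9/(5/3 - 8/3*25))*(-8) = (-56 - 1/9/(5/3 - 200/3))*(-8) = (-56 - 1/9/(-65))*(-8) = (-56 - 1/65*(-1/9))*(-8) = (-56 + 1/585)*(-8) = -32759/585*(-8) = 262072/585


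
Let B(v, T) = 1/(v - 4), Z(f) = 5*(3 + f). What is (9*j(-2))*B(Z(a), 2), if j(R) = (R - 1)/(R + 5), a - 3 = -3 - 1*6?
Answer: 9/19 ≈ 0.47368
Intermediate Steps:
a = -6 (a = 3 + (-3 - 1*6) = 3 + (-3 - 6) = 3 - 9 = -6)
Z(f) = 15 + 5*f
j(R) = (-1 + R)/(5 + R)
B(v, T) = 1/(-4 + v)
(9*j(-2))*B(Z(a), 2) = (9*((-1 - 2)/(5 - 2)))/(-4 + (15 + 5*(-6))) = (9*(-3/3))/(-4 + (15 - 30)) = (9*((⅓)*(-3)))/(-4 - 15) = (9*(-1))/(-19) = -9*(-1/19) = 9/19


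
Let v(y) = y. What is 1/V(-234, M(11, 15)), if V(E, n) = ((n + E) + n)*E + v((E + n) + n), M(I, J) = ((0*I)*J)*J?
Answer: 1/54522 ≈ 1.8341e-5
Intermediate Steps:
M(I, J) = 0 (M(I, J) = (0*J)*J = 0*J = 0)
V(E, n) = E + 2*n + E*(E + 2*n) (V(E, n) = ((n + E) + n)*E + ((E + n) + n) = ((E + n) + n)*E + (E + 2*n) = (E + 2*n)*E + (E + 2*n) = E*(E + 2*n) + (E + 2*n) = E + 2*n + E*(E + 2*n))
1/V(-234, M(11, 15)) = 1/(-234 + (-234)² + 2*0 + 2*(-234)*0) = 1/(-234 + 54756 + 0 + 0) = 1/54522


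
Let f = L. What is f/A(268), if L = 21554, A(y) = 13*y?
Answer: 829/134 ≈ 6.1866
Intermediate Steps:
f = 21554
f/A(268) = 21554/((13*268)) = 21554/3484 = 21554*(1/3484) = 829/134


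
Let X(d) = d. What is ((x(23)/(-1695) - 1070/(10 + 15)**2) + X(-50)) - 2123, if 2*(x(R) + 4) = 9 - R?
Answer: -92153146/42375 ≈ -2174.7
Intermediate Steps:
x(R) = 1/2 - R/2 (x(R) = -4 + (9 - R)/2 = -4 + (9/2 - R/2) = 1/2 - R/2)
((x(23)/(-1695) - 1070/(10 + 15)**2) + X(-50)) - 2123 = (((1/2 - 1/2*23)/(-1695) - 1070/(10 + 15)**2) - 50) - 2123 = (((1/2 - 23/2)*(-1/1695) - 1070/(25**2)) - 50) - 2123 = ((-11*(-1/1695) - 1070/625) - 50) - 2123 = ((11/1695 - 1070*1/625) - 50) - 2123 = ((11/1695 - 214/125) - 50) - 2123 = (-72271/42375 - 50) - 2123 = -2191021/42375 - 2123 = -92153146/42375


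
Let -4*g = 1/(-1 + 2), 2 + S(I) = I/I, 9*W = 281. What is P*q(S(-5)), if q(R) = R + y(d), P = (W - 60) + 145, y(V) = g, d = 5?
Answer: -2615/18 ≈ -145.28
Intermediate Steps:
W = 281/9 (W = (⅑)*281 = 281/9 ≈ 31.222)
S(I) = -1 (S(I) = -2 + I/I = -2 + 1 = -1)
g = -¼ (g = -1/(4*(-1 + 2)) = -¼/1 = -¼*1 = -¼ ≈ -0.25000)
y(V) = -¼
P = 1046/9 (P = (281/9 - 60) + 145 = -259/9 + 145 = 1046/9 ≈ 116.22)
q(R) = -¼ + R (q(R) = R - ¼ = -¼ + R)
P*q(S(-5)) = 1046*(-¼ - 1)/9 = (1046/9)*(-5/4) = -2615/18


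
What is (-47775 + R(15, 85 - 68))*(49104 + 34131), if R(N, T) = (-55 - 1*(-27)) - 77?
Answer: -3985291800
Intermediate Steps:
R(N, T) = -105 (R(N, T) = (-55 + 27) - 77 = -28 - 77 = -105)
(-47775 + R(15, 85 - 68))*(49104 + 34131) = (-47775 - 105)*(49104 + 34131) = -47880*83235 = -3985291800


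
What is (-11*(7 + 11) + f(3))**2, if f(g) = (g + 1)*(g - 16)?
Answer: 62500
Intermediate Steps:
f(g) = (1 + g)*(-16 + g)
(-11*(7 + 11) + f(3))**2 = (-11*(7 + 11) + (-16 + 3**2 - 15*3))**2 = (-11*18 + (-16 + 9 - 45))**2 = (-198 - 52)**2 = (-250)**2 = 62500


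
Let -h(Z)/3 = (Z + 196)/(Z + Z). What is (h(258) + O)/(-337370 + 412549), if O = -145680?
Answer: -12528707/6465394 ≈ -1.9378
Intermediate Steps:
h(Z) = -3*(196 + Z)/(2*Z) (h(Z) = -3*(Z + 196)/(Z + Z) = -3*(196 + Z)/(2*Z))
(h(258) + O)/(-337370 + 412549) = ((-3/2 - 294/258) - 145680)/(-337370 + 412549) = ((-3/2 - 294*1/258) - 145680)/75179 = ((-3/2 - 49/43) - 145680)*(1/75179) = (-227/86 - 145680)*(1/75179) = -12528707/86*1/75179 = -12528707/6465394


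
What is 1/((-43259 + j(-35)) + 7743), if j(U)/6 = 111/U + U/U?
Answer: -35/1243516 ≈ -2.8146e-5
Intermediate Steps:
j(U) = 6 + 666/U (j(U) = 6*(111/U + U/U) = 6*(111/U + 1) = 6*(1 + 111/U) = 6 + 666/U)
1/((-43259 + j(-35)) + 7743) = 1/((-43259 + (6 + 666/(-35))) + 7743) = 1/((-43259 + (6 + 666*(-1/35))) + 7743) = 1/((-43259 + (6 - 666/35)) + 7743) = 1/((-43259 - 456/35) + 7743) = 1/(-1514521/35 + 7743) = 1/(-1243516/35) = -35/1243516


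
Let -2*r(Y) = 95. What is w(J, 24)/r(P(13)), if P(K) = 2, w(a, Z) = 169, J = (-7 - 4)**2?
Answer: -338/95 ≈ -3.5579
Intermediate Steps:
J = 121 (J = (-11)**2 = 121)
r(Y) = -95/2 (r(Y) = -1/2*95 = -95/2)
w(J, 24)/r(P(13)) = 169/(-95/2) = 169*(-2/95) = -338/95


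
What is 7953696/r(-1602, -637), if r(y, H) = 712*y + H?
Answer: -7953696/1141261 ≈ -6.9692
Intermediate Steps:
r(y, H) = H + 712*y
7953696/r(-1602, -637) = 7953696/(-637 + 712*(-1602)) = 7953696/(-637 - 1140624) = 7953696/(-1141261) = 7953696*(-1/1141261) = -7953696/1141261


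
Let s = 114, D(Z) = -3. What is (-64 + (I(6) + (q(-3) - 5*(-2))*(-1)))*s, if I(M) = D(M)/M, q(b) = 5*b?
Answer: -6783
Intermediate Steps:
I(M) = -3/M
(-64 + (I(6) + (q(-3) - 5*(-2))*(-1)))*s = (-64 + (-3/6 + (5*(-3) - 5*(-2))*(-1)))*114 = (-64 + (-3*⅙ + (-15 + 10)*(-1)))*114 = (-64 + (-½ - 5*(-1)))*114 = (-64 + (-½ + 5))*114 = (-64 + 9/2)*114 = -119/2*114 = -6783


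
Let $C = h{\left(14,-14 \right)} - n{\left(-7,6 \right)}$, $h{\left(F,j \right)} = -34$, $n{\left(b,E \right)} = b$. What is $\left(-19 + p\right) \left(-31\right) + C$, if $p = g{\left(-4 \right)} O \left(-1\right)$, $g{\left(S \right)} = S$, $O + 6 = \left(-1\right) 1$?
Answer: $1430$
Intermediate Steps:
$O = -7$ ($O = -6 - 1 = -7$)
$p = -28$ ($p = \left(-4\right) \left(-7\right) \left(-1\right) = 28 \left(-1\right) = -28$)
$C = -27$ ($C = -34 - -7 = -34 + 7 = -27$)
$\left(-19 + p\right) \left(-31\right) + C = \left(-19 - 28\right) \left(-31\right) - 27 = \left(-47\right) \left(-31\right) - 27 = 1457 - 27 = 1430$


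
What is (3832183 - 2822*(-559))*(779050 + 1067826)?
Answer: 9991010006556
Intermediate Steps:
(3832183 - 2822*(-559))*(779050 + 1067826) = (3832183 + 1577498)*1846876 = 5409681*1846876 = 9991010006556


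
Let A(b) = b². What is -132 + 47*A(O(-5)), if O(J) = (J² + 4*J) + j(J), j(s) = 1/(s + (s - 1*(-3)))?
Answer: 47864/49 ≈ 976.82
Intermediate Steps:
j(s) = 1/(3 + 2*s) (j(s) = 1/(s + (s + 3)) = 1/(s + (3 + s)) = 1/(3 + 2*s))
O(J) = J² + 1/(3 + 2*J) + 4*J (O(J) = (J² + 4*J) + 1/(3 + 2*J) = J² + 1/(3 + 2*J) + 4*J)
-132 + 47*A(O(-5)) = -132 + 47*((1 - 5*(3 + 2*(-5))*(4 - 5))/(3 + 2*(-5)))² = -132 + 47*((1 - 5*(3 - 10)*(-1))/(3 - 10))² = -132 + 47*((1 - 5*(-7)*(-1))/(-7))² = -132 + 47*(-(1 - 35)/7)² = -132 + 47*(-⅐*(-34))² = -132 + 47*(34/7)² = -132 + 47*(1156/49) = -132 + 54332/49 = 47864/49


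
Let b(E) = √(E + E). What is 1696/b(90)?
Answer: 848*√5/15 ≈ 126.41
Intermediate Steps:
b(E) = √2*√E (b(E) = √(2*E) = √2*√E)
1696/b(90) = 1696/((√2*√90)) = 1696/((√2*(3*√10))) = 1696/((6*√5)) = 1696*(√5/30) = 848*√5/15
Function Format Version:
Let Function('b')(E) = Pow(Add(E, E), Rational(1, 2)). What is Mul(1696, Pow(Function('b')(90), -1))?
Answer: Mul(Rational(848, 15), Pow(5, Rational(1, 2))) ≈ 126.41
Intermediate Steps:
Function('b')(E) = Mul(Pow(2, Rational(1, 2)), Pow(E, Rational(1, 2))) (Function('b')(E) = Pow(Mul(2, E), Rational(1, 2)) = Mul(Pow(2, Rational(1, 2)), Pow(E, Rational(1, 2))))
Mul(1696, Pow(Function('b')(90), -1)) = Mul(1696, Pow(Mul(Pow(2, Rational(1, 2)), Pow(90, Rational(1, 2))), -1)) = Mul(1696, Pow(Mul(Pow(2, Rational(1, 2)), Mul(3, Pow(10, Rational(1, 2)))), -1)) = Mul(1696, Pow(Mul(6, Pow(5, Rational(1, 2))), -1)) = Mul(1696, Mul(Rational(1, 30), Pow(5, Rational(1, 2)))) = Mul(Rational(848, 15), Pow(5, Rational(1, 2)))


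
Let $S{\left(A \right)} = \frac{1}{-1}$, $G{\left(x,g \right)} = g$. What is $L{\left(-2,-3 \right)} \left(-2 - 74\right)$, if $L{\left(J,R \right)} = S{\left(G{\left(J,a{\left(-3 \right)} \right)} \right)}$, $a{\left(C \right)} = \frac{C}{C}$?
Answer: $76$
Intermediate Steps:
$a{\left(C \right)} = 1$
$S{\left(A \right)} = -1$
$L{\left(J,R \right)} = -1$
$L{\left(-2,-3 \right)} \left(-2 - 74\right) = - (-2 - 74) = \left(-1\right) \left(-76\right) = 76$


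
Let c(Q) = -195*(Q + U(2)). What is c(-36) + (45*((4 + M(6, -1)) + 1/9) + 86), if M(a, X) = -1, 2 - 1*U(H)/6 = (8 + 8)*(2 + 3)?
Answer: 98506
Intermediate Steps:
U(H) = -468 (U(H) = 12 - 6*(8 + 8)*(2 + 3) = 12 - 96*5 = 12 - 6*80 = 12 - 480 = -468)
c(Q) = 91260 - 195*Q (c(Q) = -195*(Q - 468) = -195*(-468 + Q) = 91260 - 195*Q)
c(-36) + (45*((4 + M(6, -1)) + 1/9) + 86) = (91260 - 195*(-36)) + (45*((4 - 1) + 1/9) + 86) = (91260 + 7020) + (45*(3 + ⅑) + 86) = 98280 + (45*(28/9) + 86) = 98280 + (140 + 86) = 98280 + 226 = 98506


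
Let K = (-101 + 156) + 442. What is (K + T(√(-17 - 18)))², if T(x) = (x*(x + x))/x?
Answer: 246869 + 1988*I*√35 ≈ 2.4687e+5 + 11761.0*I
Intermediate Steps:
T(x) = 2*x (T(x) = (x*(2*x))/x = (2*x²)/x = 2*x)
K = 497 (K = 55 + 442 = 497)
(K + T(√(-17 - 18)))² = (497 + 2*√(-17 - 18))² = (497 + 2*√(-35))² = (497 + 2*(I*√35))² = (497 + 2*I*√35)²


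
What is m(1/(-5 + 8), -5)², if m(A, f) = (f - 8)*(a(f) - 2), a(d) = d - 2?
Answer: 13689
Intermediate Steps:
a(d) = -2 + d
m(A, f) = (-8 + f)*(-4 + f) (m(A, f) = (f - 8)*((-2 + f) - 2) = (-8 + f)*(-4 + f))
m(1/(-5 + 8), -5)² = (32 + (-5)² - 12*(-5))² = (32 + 25 + 60)² = 117² = 13689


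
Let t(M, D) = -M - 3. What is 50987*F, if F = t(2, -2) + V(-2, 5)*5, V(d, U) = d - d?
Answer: -254935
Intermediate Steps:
V(d, U) = 0
t(M, D) = -3 - M
F = -5 (F = (-3 - 1*2) + 0*5 = (-3 - 2) + 0 = -5 + 0 = -5)
50987*F = 50987*(-5) = -254935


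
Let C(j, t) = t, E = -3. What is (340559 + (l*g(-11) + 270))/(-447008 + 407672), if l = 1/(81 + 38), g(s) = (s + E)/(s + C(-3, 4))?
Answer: -13519551/1560328 ≈ -8.6646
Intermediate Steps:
g(s) = (-3 + s)/(4 + s) (g(s) = (s - 3)/(s + 4) = (-3 + s)/(4 + s))
l = 1/119 ≈ 0.0084034
(340559 + (l*g(-11) + 270))/(-447008 + 407672) = (340559 + (((-3 - 11)/(4 - 11))/119 + 270))/(-447008 + 407672) = (340559 + ((-14/(-7))/119 + 270))/(-39336) = (340559 + ((-⅐*(-14))/119 + 270))*(-1/39336) = (340559 + ((1/119)*2 + 270))*(-1/39336) = (340559 + (2/119 + 270))*(-1/39336) = (340559 + 32132/119)*(-1/39336) = (40558653/119)*(-1/39336) = -13519551/1560328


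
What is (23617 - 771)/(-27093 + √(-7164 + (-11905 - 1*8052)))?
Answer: -309483339/367028885 - 11423*I*√27121/367028885 ≈ -0.84321 - 0.0051255*I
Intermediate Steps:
(23617 - 771)/(-27093 + √(-7164 + (-11905 - 1*8052))) = 22846/(-27093 + √(-7164 + (-11905 - 8052))) = 22846/(-27093 + √(-7164 - 19957)) = 22846/(-27093 + √(-27121)) = 22846/(-27093 + I*√27121)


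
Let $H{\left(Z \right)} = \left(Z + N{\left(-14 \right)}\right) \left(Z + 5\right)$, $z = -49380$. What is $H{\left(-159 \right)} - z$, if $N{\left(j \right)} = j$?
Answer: $76022$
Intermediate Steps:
$H{\left(Z \right)} = \left(-14 + Z\right) \left(5 + Z\right)$ ($H{\left(Z \right)} = \left(Z - 14\right) \left(Z + 5\right) = \left(-14 + Z\right) \left(5 + Z\right)$)
$H{\left(-159 \right)} - z = \left(-70 + \left(-159\right)^{2} - -1431\right) - -49380 = \left(-70 + 25281 + 1431\right) + 49380 = 26642 + 49380 = 76022$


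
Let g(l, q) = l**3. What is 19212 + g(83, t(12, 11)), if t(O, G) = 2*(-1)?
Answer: 590999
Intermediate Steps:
t(O, G) = -2
19212 + g(83, t(12, 11)) = 19212 + 83**3 = 19212 + 571787 = 590999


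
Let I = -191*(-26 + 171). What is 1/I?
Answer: -1/27695 ≈ -3.6108e-5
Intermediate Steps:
I = -27695 (I = -191*145 = -27695)
1/I = 1/(-27695) = -1/27695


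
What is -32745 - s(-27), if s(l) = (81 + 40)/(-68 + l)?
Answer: -3110654/95 ≈ -32744.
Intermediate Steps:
s(l) = 121/(-68 + l)
-32745 - s(-27) = -32745 - 121/(-68 - 27) = -32745 - 121/(-95) = -32745 - 121*(-1)/95 = -32745 - 1*(-121/95) = -32745 + 121/95 = -3110654/95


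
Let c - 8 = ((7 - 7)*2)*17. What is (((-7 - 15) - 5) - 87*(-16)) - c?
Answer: 1357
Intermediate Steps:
c = 8 (c = 8 + ((7 - 7)*2)*17 = 8 + (0*2)*17 = 8 + 0*17 = 8 + 0 = 8)
(((-7 - 15) - 5) - 87*(-16)) - c = (((-7 - 15) - 5) - 87*(-16)) - 1*8 = ((-22 - 5) + 1392) - 8 = (-27 + 1392) - 8 = 1365 - 8 = 1357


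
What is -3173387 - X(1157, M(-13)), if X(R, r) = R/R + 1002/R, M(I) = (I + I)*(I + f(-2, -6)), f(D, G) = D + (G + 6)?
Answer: -3671610918/1157 ≈ -3.1734e+6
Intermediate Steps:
f(D, G) = 6 + D + G (f(D, G) = D + (6 + G) = 6 + D + G)
M(I) = 2*I*(-2 + I) (M(I) = (I + I)*(I + (6 - 2 - 6)) = (2*I)*(I - 2) = (2*I)*(-2 + I) = 2*I*(-2 + I))
X(R, r) = 1 + 1002/R
-3173387 - X(1157, M(-13)) = -3173387 - (1002 + 1157)/1157 = -3173387 - 2159/1157 = -3671610918/1157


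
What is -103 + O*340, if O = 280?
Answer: 95097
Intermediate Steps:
-103 + O*340 = -103 + 280*340 = -103 + 95200 = 95097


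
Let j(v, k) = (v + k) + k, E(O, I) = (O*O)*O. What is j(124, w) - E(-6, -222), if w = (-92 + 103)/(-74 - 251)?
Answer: 110478/325 ≈ 339.93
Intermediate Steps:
E(O, I) = O**3 (E(O, I) = O**2*O = O**3)
w = -11/325 (w = 11/(-325) = 11*(-1/325) = -11/325 ≈ -0.033846)
j(v, k) = v + 2*k (j(v, k) = (k + v) + k = v + 2*k)
j(124, w) - E(-6, -222) = (124 + 2*(-11/325)) - 1*(-6)**3 = (124 - 22/325) - 1*(-216) = 40278/325 + 216 = 110478/325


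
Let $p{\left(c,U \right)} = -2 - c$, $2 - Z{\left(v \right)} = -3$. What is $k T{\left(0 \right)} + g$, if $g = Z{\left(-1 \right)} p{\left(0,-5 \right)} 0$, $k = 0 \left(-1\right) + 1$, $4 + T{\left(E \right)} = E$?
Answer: $-4$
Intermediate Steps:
$Z{\left(v \right)} = 5$ ($Z{\left(v \right)} = 2 - -3 = 2 + 3 = 5$)
$T{\left(E \right)} = -4 + E$
$k = 1$ ($k = 0 + 1 = 1$)
$g = 0$ ($g = 5 \left(-2 - 0\right) 0 = 5 \left(-2 + 0\right) 0 = 5 \left(-2\right) 0 = \left(-10\right) 0 = 0$)
$k T{\left(0 \right)} + g = 1 \left(-4 + 0\right) + 0 = 1 \left(-4\right) + 0 = -4 + 0 = -4$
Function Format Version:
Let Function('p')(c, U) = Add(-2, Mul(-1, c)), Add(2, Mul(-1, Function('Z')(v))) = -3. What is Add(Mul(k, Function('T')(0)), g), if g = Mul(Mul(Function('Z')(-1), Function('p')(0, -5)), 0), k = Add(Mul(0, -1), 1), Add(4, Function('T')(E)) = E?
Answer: -4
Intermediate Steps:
Function('Z')(v) = 5 (Function('Z')(v) = Add(2, Mul(-1, -3)) = Add(2, 3) = 5)
Function('T')(E) = Add(-4, E)
k = 1 (k = Add(0, 1) = 1)
g = 0 (g = Mul(Mul(5, Add(-2, Mul(-1, 0))), 0) = Mul(Mul(5, Add(-2, 0)), 0) = Mul(Mul(5, -2), 0) = Mul(-10, 0) = 0)
Add(Mul(k, Function('T')(0)), g) = Add(Mul(1, Add(-4, 0)), 0) = Add(Mul(1, -4), 0) = Add(-4, 0) = -4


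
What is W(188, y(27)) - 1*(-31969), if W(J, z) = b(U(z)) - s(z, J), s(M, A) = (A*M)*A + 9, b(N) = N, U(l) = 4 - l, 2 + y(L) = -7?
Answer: 350069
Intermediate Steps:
y(L) = -9 (y(L) = -2 - 7 = -9)
s(M, A) = 9 + M*A² (s(M, A) = M*A² + 9 = 9 + M*A²)
W(J, z) = -5 - z - z*J² (W(J, z) = (4 - z) - (9 + z*J²) = (4 - z) + (-9 - z*J²) = -5 - z - z*J²)
W(188, y(27)) - 1*(-31969) = (-5 - 1*(-9) - 1*(-9)*188²) - 1*(-31969) = (-5 + 9 - 1*(-9)*35344) + 31969 = (-5 + 9 + 318096) + 31969 = 318100 + 31969 = 350069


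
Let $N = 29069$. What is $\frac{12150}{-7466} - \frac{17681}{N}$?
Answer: $- \frac{242597348}{108514577} \approx -2.2356$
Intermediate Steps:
$\frac{12150}{-7466} - \frac{17681}{N} = \frac{12150}{-7466} - \frac{17681}{29069} = 12150 \left(- \frac{1}{7466}\right) - \frac{17681}{29069} = - \frac{6075}{3733} - \frac{17681}{29069} = - \frac{242597348}{108514577}$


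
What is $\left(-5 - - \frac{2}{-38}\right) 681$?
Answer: $- \frac{65376}{19} \approx -3440.8$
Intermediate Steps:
$\left(-5 - - \frac{2}{-38}\right) 681 = \left(-5 - \left(-2\right) \left(- \frac{1}{38}\right)\right) 681 = \left(-5 - \frac{1}{19}\right) 681 = \left(- \frac{96}{19}\right) 681 = - \frac{65376}{19}$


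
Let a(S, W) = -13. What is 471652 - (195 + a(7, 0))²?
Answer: 438528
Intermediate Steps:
471652 - (195 + a(7, 0))² = 471652 - (195 - 13)² = 471652 - 1*182² = 471652 - 1*33124 = 471652 - 33124 = 438528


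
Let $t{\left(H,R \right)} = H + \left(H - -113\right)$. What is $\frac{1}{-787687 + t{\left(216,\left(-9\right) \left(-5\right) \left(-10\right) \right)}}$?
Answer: $- \frac{1}{787142} \approx -1.2704 \cdot 10^{-6}$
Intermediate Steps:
$t{\left(H,R \right)} = 113 + 2 H$ ($t{\left(H,R \right)} = H + \left(H + 113\right) = H + \left(113 + H\right) = 113 + 2 H$)
$\frac{1}{-787687 + t{\left(216,\left(-9\right) \left(-5\right) \left(-10\right) \right)}} = \frac{1}{-787687 + \left(113 + 2 \cdot 216\right)} = \frac{1}{-787687 + \left(113 + 432\right)} = \frac{1}{-787687 + 545} = \frac{1}{-787142} = - \frac{1}{787142}$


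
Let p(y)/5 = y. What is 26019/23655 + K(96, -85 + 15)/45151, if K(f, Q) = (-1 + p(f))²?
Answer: 2200736908/356015635 ≈ 6.1816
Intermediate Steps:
p(y) = 5*y
K(f, Q) = (-1 + 5*f)²
26019/23655 + K(96, -85 + 15)/45151 = 26019/23655 + (-1 + 5*96)²/45151 = 26019*(1/23655) + (-1 + 480)²*(1/45151) = 8673/7885 + 479²*(1/45151) = 8673/7885 + 229441*(1/45151) = 8673/7885 + 229441/45151 = 2200736908/356015635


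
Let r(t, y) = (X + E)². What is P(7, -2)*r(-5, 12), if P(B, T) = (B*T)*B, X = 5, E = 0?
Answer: -2450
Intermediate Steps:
r(t, y) = 25 (r(t, y) = (5 + 0)² = 5² = 25)
P(B, T) = T*B²
P(7, -2)*r(-5, 12) = -2*7²*25 = -2*49*25 = -98*25 = -2450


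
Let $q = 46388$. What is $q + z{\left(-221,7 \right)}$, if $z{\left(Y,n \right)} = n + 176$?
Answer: $46571$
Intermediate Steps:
$z{\left(Y,n \right)} = 176 + n$
$q + z{\left(-221,7 \right)} = 46388 + \left(176 + 7\right) = 46388 + 183 = 46571$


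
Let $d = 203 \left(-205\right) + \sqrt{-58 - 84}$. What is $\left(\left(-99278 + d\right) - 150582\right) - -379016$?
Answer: $87541 + i \sqrt{142} \approx 87541.0 + 11.916 i$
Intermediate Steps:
$d = -41615 + i \sqrt{142}$ ($d = -41615 + \sqrt{-142} = -41615 + i \sqrt{142} \approx -41615.0 + 11.916 i$)
$\left(\left(-99278 + d\right) - 150582\right) - -379016 = \left(\left(-99278 - \left(41615 - i \sqrt{142}\right)\right) - 150582\right) - -379016 = \left(\left(-140893 + i \sqrt{142}\right) - 150582\right) + 379016 = \left(-291475 + i \sqrt{142}\right) + 379016 = 87541 + i \sqrt{142}$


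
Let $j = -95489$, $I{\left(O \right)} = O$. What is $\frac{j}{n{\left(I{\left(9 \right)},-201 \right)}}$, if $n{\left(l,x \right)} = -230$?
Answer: $\frac{95489}{230} \approx 415.17$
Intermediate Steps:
$\frac{j}{n{\left(I{\left(9 \right)},-201 \right)}} = - \frac{95489}{-230} = \left(-95489\right) \left(- \frac{1}{230}\right) = \frac{95489}{230}$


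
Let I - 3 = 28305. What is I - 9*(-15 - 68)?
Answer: 29055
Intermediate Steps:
I = 28308 (I = 3 + 28305 = 28308)
I - 9*(-15 - 68) = 28308 - 9*(-15 - 68) = 28308 - 9*(-83) = 28308 + 747 = 29055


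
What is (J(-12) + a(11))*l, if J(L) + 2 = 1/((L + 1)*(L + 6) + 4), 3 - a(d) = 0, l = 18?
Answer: 639/35 ≈ 18.257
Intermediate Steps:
a(d) = 3 (a(d) = 3 - 1*0 = 3 + 0 = 3)
J(L) = -2 + 1/(4 + (1 + L)*(6 + L)) (J(L) = -2 + 1/((L + 1)*(L + 6) + 4) = -2 + 1/((1 + L)*(6 + L) + 4) = -2 + 1/(4 + (1 + L)*(6 + L)))
(J(-12) + a(11))*l = ((-19 - 14*(-12) - 2*(-12)²)/(10 + (-12)² + 7*(-12)) + 3)*18 = ((-19 + 168 - 2*144)/(10 + 144 - 84) + 3)*18 = ((-19 + 168 - 288)/70 + 3)*18 = ((1/70)*(-139) + 3)*18 = (-139/70 + 3)*18 = (71/70)*18 = 639/35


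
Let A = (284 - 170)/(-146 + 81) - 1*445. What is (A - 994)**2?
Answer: 8770135201/4225 ≈ 2.0758e+6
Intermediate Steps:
A = -29039/65 (A = 114/(-65) - 445 = 114*(-1/65) - 445 = -114/65 - 445 = -29039/65 ≈ -446.75)
(A - 994)**2 = (-29039/65 - 994)**2 = (-93649/65)**2 = 8770135201/4225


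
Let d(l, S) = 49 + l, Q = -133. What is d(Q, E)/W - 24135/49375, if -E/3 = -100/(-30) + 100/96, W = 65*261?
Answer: -5514637/11168625 ≈ -0.49376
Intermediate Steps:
W = 16965
E = -105/8 (E = -3*(-100/(-30) + 100/96) = -3*(-100*(-1/30) + 100*(1/96)) = -3*(10/3 + 25/24) = -3*35/8 = -105/8 ≈ -13.125)
d(Q, E)/W - 24135/49375 = (49 - 133)/16965 - 24135/49375 = -84*1/16965 - 24135*1/49375 = -28/5655 - 4827/9875 = -5514637/11168625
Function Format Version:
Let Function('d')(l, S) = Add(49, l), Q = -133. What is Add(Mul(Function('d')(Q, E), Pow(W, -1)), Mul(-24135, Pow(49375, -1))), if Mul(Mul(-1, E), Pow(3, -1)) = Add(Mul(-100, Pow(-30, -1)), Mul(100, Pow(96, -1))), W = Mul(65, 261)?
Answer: Rational(-5514637, 11168625) ≈ -0.49376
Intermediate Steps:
W = 16965
E = Rational(-105, 8) (E = Mul(-3, Add(Mul(-100, Pow(-30, -1)), Mul(100, Pow(96, -1)))) = Mul(-3, Add(Mul(-100, Rational(-1, 30)), Mul(100, Rational(1, 96)))) = Mul(-3, Add(Rational(10, 3), Rational(25, 24))) = Mul(-3, Rational(35, 8)) = Rational(-105, 8) ≈ -13.125)
Add(Mul(Function('d')(Q, E), Pow(W, -1)), Mul(-24135, Pow(49375, -1))) = Add(Mul(Add(49, -133), Pow(16965, -1)), Mul(-24135, Pow(49375, -1))) = Add(Mul(-84, Rational(1, 16965)), Mul(-24135, Rational(1, 49375))) = Add(Rational(-28, 5655), Rational(-4827, 9875)) = Rational(-5514637, 11168625)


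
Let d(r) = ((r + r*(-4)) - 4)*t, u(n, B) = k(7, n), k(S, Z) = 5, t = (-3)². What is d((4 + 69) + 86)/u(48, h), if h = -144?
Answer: -4329/5 ≈ -865.80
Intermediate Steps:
t = 9
u(n, B) = 5
d(r) = -36 - 27*r (d(r) = ((r + r*(-4)) - 4)*9 = ((r - 4*r) - 4)*9 = (-3*r - 4)*9 = (-4 - 3*r)*9 = -36 - 27*r)
d((4 + 69) + 86)/u(48, h) = (-36 - 27*((4 + 69) + 86))/5 = (-36 - 27*(73 + 86))*(⅕) = (-36 - 27*159)*(⅕) = (-36 - 4293)*(⅕) = -4329*⅕ = -4329/5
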